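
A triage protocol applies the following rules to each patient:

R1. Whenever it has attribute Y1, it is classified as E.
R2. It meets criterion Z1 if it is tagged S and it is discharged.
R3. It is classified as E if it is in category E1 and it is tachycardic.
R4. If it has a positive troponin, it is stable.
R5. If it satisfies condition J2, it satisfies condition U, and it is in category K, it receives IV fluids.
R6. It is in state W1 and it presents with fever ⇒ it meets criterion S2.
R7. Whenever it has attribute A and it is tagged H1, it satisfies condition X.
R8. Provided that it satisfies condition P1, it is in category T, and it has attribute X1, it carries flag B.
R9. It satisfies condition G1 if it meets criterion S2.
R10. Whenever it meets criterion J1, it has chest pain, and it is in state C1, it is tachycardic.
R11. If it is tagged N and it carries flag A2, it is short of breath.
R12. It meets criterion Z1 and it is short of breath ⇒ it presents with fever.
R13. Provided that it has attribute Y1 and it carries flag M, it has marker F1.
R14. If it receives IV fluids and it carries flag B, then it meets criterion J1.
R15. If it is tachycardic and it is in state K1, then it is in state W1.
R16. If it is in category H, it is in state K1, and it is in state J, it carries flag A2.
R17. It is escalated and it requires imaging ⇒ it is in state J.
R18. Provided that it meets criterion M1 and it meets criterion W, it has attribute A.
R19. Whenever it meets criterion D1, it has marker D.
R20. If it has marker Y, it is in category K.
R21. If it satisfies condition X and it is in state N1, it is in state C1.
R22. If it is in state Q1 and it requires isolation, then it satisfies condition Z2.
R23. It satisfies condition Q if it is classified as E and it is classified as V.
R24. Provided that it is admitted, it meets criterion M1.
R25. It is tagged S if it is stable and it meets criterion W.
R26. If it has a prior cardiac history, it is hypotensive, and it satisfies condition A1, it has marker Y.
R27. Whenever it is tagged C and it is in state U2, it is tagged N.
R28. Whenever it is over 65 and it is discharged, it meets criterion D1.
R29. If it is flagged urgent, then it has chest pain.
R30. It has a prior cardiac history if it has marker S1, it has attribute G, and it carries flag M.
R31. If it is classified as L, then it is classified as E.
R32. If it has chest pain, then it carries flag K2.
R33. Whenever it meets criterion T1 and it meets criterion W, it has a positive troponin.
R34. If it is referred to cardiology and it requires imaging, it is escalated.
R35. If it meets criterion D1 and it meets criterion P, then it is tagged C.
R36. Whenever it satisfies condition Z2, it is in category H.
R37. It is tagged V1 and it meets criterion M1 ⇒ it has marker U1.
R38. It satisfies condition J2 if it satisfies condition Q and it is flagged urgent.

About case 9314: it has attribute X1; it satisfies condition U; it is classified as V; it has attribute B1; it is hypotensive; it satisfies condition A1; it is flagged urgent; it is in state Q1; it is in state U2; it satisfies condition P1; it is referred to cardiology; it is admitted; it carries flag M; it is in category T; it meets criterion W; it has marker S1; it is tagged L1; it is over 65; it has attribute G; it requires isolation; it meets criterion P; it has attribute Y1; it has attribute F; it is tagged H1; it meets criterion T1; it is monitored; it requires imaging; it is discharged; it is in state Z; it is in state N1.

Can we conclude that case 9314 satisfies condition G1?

Forward chaining from the given facts derives: is classified as E, carries flag B, has marker F1, satisfies condition Z2, satisfies condition Q, meets criterion M1, meets criterion D1, has chest pain, has a prior cardiac history, carries flag K2, has a positive troponin, is escalated, is tagged C, is in category H, satisfies condition J2, is stable, is in state J, has attribute A, has marker D, is tagged S, has marker Y, is tagged N, meets criterion Z1, satisfies condition X, is in category K, is in state C1, receives IV fluids, meets criterion J1, is tachycardic.
The only rule concluding "it satisfies condition G1" is R9, which needs "it meets criterion S2"; that is never established.

No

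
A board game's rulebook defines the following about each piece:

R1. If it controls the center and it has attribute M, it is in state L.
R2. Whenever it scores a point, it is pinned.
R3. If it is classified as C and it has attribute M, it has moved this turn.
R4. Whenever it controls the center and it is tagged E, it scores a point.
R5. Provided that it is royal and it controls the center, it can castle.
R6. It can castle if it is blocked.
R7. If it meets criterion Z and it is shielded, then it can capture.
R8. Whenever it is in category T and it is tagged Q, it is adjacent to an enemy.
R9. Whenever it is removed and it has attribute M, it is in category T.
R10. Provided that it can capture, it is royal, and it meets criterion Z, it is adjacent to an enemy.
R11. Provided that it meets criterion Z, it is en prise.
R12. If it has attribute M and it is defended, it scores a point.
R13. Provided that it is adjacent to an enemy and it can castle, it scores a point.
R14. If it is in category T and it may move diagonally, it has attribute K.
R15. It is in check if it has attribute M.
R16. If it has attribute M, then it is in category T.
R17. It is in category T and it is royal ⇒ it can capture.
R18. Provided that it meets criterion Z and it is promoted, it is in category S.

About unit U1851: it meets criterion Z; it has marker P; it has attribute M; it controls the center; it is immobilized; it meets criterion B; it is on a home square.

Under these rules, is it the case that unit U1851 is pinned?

No

Forward chaining from the given facts derives: is in state L, is en prise, is in check, is in category T.
The only rule concluding "it is pinned" is R2, which needs "it scores a point"; that is never established.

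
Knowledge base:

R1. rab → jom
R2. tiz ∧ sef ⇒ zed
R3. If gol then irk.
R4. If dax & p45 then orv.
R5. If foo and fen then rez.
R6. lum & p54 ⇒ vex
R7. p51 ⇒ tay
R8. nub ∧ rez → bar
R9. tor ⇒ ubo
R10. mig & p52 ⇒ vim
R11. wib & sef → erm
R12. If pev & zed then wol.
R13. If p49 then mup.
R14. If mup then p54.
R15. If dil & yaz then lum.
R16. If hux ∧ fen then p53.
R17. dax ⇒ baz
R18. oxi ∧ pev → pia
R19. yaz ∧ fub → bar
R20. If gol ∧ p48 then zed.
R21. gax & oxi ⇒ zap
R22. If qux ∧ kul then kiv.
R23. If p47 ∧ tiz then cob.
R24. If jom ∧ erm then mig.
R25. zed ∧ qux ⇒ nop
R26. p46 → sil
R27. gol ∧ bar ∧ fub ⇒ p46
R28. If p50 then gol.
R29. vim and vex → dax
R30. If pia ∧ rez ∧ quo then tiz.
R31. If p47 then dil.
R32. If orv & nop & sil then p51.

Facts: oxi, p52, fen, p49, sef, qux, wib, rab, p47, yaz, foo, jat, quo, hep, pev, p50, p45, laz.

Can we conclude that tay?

No

Forward chaining from the given facts derives: jom, rez, erm, mup, p54, pia, mig, gol, tiz, dil, zed, irk, vim, wol, lum, cob, nop, vex, dax, orv, baz.
The only rule concluding tay is R7, which needs p51; that is never established.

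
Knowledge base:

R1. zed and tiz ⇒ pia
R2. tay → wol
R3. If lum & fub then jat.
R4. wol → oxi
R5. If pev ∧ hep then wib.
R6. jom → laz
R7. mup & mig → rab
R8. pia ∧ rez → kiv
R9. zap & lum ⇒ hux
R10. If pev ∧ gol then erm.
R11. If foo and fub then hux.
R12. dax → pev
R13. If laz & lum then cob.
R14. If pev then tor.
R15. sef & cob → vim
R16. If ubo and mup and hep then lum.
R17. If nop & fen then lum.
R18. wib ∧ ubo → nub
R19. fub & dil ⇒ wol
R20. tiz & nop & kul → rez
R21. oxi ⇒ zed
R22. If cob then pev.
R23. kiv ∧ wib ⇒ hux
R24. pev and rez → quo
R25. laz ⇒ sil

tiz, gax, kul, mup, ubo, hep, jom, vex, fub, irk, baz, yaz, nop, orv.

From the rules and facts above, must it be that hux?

Forward chaining from the given facts derives: laz, lum, rez, sil, jat, cob, pev, quo, wib, tor, nub.
Rules concluding hux: R9 needs zap; R11 needs foo; R23 needs kiv — none of these are established.

No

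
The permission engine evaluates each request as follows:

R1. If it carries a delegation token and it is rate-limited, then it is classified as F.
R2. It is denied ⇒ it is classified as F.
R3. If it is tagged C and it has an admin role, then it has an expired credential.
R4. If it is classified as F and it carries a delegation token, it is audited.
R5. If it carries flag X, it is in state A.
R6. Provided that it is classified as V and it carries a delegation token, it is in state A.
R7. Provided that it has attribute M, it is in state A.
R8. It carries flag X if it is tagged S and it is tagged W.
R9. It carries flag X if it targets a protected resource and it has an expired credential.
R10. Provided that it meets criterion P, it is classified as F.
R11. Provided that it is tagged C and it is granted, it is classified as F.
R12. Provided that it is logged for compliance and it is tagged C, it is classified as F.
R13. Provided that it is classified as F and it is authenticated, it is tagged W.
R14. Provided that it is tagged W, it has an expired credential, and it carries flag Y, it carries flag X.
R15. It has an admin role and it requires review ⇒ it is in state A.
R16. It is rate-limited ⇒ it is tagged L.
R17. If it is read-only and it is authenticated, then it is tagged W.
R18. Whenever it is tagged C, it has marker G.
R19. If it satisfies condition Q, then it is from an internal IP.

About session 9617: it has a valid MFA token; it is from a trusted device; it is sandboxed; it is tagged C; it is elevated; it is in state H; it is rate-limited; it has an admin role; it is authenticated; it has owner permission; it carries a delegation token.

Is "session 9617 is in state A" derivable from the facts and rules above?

Forward chaining from the given facts derives: is classified as F, has an expired credential, is audited, is tagged W, is tagged L, has marker G.
Rules concluding "it is in state A": R5 needs "it carries flag X"; R6 needs "it is classified as V"; R7 needs "it has attribute M"; R15 needs "it requires review" — none of these are established.

No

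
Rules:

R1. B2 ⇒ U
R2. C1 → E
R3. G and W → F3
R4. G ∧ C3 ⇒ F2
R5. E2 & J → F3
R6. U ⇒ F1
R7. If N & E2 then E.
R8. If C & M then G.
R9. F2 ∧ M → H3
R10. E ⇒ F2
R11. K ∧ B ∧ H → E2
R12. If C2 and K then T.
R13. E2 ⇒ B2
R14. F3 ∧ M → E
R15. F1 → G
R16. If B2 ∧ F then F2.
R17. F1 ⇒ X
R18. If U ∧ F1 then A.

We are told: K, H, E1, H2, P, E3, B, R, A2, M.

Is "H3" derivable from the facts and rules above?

No

Forward chaining from the given facts derives: E2, B2, U, F1, G, X, A.
The only rule concluding H3 is R9, which needs F2; that is never established.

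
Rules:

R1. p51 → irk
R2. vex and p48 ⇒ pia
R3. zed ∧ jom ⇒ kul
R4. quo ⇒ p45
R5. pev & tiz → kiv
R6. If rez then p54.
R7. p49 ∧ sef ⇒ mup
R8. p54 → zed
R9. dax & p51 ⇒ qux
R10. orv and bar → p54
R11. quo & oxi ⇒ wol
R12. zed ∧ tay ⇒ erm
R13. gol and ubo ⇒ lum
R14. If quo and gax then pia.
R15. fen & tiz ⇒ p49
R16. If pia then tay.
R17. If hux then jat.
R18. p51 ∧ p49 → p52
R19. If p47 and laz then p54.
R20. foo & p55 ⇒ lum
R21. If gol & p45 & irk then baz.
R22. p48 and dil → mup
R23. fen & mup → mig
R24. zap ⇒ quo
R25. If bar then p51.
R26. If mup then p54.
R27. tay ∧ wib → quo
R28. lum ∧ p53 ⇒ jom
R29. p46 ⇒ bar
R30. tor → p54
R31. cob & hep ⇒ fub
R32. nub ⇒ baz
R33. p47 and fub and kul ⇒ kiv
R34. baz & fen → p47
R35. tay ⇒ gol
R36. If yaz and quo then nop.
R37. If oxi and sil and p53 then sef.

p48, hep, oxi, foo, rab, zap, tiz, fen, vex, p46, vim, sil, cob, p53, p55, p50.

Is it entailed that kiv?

pia  (by R2: vex, p48)
p49  (by R15: fen, tiz)
tay  (by R16: pia)
lum  (by R20: foo, p55)
quo  (by R24: zap)
jom  (by R28: lum, p53)
bar  (by R29: p46)
fub  (by R31: cob, hep)
gol  (by R35: tay)
sef  (by R37: oxi, sil, p53)
p45  (by R4: quo)
mup  (by R7: p49, sef)
p51  (by R25: bar)
p54  (by R26: mup)
irk  (by R1: p51)
zed  (by R8: p54)
baz  (by R21: gol, p45, irk)
p47  (by R34: baz, fen)
kul  (by R3: zed, jom)
kiv  (by R33: p47, fub, kul)

Yes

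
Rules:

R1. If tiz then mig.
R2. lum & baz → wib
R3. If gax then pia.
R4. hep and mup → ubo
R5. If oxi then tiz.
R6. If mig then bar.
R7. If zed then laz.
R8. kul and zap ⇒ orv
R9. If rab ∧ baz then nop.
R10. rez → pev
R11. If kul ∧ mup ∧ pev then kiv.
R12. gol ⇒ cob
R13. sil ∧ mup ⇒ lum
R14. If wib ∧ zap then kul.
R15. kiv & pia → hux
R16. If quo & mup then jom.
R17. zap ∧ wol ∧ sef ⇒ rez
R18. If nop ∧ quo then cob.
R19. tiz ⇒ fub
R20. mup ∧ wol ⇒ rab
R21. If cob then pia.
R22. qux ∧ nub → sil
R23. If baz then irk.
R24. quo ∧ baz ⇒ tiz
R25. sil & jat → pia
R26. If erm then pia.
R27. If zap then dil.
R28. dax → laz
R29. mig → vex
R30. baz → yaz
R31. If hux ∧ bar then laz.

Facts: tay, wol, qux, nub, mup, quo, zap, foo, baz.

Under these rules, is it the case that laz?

Forward chaining from the given facts derives: jom, rab, sil, irk, tiz, dil, yaz, mig, bar, nop, lum, cob, fub, pia, vex, wib, kul, orv.
Rules concluding laz: R7 needs zed; R28 needs dax; R31 needs hux — none of these are established.

No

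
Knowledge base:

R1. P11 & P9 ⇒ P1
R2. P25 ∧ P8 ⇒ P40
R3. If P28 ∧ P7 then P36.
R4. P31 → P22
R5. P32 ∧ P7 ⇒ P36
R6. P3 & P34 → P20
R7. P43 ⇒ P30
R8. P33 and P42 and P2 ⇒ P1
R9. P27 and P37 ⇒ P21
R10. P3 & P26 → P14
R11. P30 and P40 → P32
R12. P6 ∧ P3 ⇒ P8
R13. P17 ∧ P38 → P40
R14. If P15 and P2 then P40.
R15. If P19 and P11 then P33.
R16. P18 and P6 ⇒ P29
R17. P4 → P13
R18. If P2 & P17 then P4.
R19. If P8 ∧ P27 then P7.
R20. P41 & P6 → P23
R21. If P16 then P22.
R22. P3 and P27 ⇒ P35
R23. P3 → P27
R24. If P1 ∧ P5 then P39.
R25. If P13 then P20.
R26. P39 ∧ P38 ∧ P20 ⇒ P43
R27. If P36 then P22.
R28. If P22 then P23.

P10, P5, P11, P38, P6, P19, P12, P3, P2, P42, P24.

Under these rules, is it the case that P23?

Forward chaining from the given facts derives: P8, P33, P27, P1, P7, P35, P39.
Rules concluding P23: R20 needs P41; R28 needs P22 — none of these are established.

No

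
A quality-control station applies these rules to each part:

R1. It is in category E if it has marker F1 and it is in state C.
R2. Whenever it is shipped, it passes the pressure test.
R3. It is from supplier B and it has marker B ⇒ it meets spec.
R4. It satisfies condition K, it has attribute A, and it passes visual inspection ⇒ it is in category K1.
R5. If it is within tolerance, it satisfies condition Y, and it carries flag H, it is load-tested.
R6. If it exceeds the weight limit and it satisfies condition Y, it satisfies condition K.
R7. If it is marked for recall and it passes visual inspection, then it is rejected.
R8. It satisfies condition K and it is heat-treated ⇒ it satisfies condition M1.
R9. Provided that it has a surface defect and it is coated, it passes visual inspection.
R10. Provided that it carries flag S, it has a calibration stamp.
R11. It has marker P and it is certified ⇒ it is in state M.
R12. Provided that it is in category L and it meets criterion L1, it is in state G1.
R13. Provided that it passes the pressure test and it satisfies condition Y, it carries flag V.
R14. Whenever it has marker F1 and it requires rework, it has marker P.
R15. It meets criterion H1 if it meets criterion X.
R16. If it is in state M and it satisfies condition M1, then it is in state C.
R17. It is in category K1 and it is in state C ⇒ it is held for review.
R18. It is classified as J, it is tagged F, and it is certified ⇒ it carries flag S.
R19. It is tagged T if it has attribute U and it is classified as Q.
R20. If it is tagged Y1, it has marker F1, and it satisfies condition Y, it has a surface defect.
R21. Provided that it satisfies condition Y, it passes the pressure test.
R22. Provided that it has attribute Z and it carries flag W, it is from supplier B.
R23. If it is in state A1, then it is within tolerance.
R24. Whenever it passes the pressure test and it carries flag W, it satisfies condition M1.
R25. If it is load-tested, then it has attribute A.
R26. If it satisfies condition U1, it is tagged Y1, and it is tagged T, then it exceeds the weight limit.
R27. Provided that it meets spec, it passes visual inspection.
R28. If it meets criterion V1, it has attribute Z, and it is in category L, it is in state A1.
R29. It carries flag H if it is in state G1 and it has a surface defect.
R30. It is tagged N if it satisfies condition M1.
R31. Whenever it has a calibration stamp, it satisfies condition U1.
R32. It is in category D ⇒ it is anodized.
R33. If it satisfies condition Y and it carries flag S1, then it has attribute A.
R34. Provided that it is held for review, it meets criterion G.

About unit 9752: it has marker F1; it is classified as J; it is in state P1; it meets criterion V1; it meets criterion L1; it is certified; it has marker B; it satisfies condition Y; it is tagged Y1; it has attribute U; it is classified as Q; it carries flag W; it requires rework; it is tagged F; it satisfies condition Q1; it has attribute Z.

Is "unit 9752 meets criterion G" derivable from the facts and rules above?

Forward chaining from the given facts derives: has marker P, carries flag S, is tagged T, has a surface defect, passes the pressure test, is from supplier B, satisfies condition M1, is tagged N, meets spec, has a calibration stamp, is in state M, carries flag V, is in state C, passes visual inspection, satisfies condition U1, is in category E, exceeds the weight limit, satisfies condition K.
The only rule concluding "it meets criterion G" is R34, which needs "it is held for review"; that is never established.

No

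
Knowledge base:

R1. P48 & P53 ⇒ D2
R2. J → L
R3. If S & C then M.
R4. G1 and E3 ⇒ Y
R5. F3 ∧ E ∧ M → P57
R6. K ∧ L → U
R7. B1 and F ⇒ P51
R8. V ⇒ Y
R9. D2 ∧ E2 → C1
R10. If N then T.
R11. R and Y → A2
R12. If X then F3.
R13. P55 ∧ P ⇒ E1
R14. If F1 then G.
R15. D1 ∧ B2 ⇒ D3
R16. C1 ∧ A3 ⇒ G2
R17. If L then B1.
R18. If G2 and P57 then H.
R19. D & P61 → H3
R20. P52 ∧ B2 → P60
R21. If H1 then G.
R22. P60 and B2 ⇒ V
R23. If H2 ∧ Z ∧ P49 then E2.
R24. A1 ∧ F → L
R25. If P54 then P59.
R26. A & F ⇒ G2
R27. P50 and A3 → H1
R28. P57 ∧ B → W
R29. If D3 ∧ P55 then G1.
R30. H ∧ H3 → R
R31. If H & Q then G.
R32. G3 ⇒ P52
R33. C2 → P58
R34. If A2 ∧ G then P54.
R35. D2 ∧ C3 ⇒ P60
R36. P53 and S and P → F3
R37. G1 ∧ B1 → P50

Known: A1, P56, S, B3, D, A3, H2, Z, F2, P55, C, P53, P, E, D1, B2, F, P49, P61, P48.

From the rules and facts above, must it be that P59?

No

Forward chaining from the given facts derives: D2, M, E1, D3, H3, E2, L, G1, F3, P57, C1, G2, B1, H, R, P50, P51, H1, G.
The only rule concluding P59 is R25, which needs P54; that is never established.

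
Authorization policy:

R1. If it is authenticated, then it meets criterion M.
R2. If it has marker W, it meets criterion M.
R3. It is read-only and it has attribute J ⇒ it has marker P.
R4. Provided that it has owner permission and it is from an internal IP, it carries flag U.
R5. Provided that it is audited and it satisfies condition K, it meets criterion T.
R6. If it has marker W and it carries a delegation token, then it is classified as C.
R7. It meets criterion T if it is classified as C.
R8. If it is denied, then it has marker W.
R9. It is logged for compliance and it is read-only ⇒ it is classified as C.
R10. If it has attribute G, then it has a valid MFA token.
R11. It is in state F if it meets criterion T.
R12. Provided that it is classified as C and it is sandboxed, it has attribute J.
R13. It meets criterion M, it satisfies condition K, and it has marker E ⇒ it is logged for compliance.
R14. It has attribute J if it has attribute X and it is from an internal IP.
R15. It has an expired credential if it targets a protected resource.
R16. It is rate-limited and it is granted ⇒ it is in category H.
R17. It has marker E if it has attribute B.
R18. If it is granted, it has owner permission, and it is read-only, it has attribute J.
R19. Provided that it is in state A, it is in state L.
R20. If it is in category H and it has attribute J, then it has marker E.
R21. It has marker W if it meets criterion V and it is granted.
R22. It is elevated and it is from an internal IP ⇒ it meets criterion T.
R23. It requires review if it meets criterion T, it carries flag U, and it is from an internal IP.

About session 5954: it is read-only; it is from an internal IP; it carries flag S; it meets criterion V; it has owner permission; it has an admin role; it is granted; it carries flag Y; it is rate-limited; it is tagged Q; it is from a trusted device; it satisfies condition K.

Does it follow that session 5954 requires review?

By R4 (it has owner permission, it is from an internal IP): it carries flag U.
By R16 (it is rate-limited, it is granted): it is in category H.
By R18 (it is granted, it has owner permission, it is read-only): it has attribute J.
By R20 (it is in category H, it has attribute J): it has marker E.
By R21 (it meets criterion V, it is granted): it has marker W.
By R2 (it has marker W): it meets criterion M.
By R13 (it meets criterion M, it satisfies condition K, it has marker E): it is logged for compliance.
By R9 (it is logged for compliance, it is read-only): it is classified as C.
By R7 (it is classified as C): it meets criterion T.
By R23 (it meets criterion T, it carries flag U, it is from an internal IP): it requires review.

Yes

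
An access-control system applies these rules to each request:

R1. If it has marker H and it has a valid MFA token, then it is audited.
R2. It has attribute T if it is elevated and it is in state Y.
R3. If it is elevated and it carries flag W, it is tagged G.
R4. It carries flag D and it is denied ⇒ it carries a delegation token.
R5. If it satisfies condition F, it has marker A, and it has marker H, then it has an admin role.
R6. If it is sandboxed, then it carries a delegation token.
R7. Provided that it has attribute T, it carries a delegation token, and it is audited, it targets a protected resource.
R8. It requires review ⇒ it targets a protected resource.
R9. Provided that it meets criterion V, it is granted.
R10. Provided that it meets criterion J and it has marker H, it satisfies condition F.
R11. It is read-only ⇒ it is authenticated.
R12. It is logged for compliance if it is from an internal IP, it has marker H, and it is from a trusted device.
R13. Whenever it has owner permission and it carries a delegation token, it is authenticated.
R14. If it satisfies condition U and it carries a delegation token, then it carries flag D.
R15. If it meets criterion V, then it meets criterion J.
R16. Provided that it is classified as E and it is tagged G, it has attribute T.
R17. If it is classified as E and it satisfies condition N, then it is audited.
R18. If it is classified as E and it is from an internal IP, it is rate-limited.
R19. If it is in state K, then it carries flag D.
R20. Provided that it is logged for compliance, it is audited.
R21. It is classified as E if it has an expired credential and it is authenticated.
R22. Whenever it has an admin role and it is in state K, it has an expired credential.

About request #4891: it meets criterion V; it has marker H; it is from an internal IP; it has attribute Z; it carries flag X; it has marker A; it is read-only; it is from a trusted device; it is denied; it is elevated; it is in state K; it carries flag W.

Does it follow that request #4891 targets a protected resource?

By R3 (it is elevated, it carries flag W): it is tagged G.
By R11 (it is read-only): it is authenticated.
By R12 (it is from an internal IP, it has marker H, it is from a trusted device): it is logged for compliance.
By R15 (it meets criterion V): it meets criterion J.
By R19 (it is in state K): it carries flag D.
By R20 (it is logged for compliance): it is audited.
By R4 (it carries flag D, it is denied): it carries a delegation token.
By R10 (it meets criterion J, it has marker H): it satisfies condition F.
By R5 (it satisfies condition F, it has marker A, it has marker H): it has an admin role.
By R22 (it has an admin role, it is in state K): it has an expired credential.
By R21 (it has an expired credential, it is authenticated): it is classified as E.
By R16 (it is classified as E, it is tagged G): it has attribute T.
By R7 (it has attribute T, it carries a delegation token, it is audited): it targets a protected resource.

Yes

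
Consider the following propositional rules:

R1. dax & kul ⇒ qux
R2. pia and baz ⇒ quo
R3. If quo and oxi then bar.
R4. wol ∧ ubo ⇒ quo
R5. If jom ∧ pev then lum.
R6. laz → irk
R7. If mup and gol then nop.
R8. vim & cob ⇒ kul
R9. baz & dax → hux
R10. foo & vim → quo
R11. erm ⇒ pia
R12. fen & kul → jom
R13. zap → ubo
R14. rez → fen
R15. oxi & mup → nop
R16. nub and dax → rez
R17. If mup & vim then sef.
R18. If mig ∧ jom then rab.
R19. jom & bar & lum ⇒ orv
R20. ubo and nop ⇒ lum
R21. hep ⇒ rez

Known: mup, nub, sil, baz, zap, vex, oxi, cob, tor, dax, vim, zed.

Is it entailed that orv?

Forward chaining from the given facts derives: kul, hux, ubo, nop, rez, sef, lum, qux, fen, jom.
The only rule concluding orv is R19, which needs bar; that is never established.

No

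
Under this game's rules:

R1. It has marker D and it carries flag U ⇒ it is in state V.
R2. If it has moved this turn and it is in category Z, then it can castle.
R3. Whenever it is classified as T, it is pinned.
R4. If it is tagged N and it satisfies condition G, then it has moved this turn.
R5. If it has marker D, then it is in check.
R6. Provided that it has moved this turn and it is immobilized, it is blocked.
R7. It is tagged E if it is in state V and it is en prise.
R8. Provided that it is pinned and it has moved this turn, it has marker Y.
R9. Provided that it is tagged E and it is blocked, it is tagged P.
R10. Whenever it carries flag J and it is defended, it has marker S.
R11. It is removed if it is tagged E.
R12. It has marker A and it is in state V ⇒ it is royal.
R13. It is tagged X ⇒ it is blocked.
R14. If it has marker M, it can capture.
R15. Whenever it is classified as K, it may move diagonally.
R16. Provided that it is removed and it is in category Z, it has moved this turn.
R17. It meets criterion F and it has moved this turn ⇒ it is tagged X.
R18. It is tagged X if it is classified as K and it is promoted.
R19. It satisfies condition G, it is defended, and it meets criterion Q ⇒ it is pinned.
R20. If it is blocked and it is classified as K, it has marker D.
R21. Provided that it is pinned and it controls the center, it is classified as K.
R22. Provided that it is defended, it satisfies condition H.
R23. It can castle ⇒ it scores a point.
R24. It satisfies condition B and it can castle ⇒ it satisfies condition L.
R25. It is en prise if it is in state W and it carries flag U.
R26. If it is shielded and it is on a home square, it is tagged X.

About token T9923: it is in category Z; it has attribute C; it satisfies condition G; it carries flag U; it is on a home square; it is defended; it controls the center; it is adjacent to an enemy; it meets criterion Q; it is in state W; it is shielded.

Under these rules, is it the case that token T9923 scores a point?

Yes

By R19 (it satisfies condition G, it is defended, it meets criterion Q): it is pinned.
By R21 (it is pinned, it controls the center): it is classified as K.
By R25 (it is in state W, it carries flag U): it is en prise.
By R26 (it is shielded, it is on a home square): it is tagged X.
By R13 (it is tagged X): it is blocked.
By R20 (it is blocked, it is classified as K): it has marker D.
By R1 (it has marker D, it carries flag U): it is in state V.
By R7 (it is in state V, it is en prise): it is tagged E.
By R11 (it is tagged E): it is removed.
By R16 (it is removed, it is in category Z): it has moved this turn.
By R2 (it has moved this turn, it is in category Z): it can castle.
By R23 (it can castle): it scores a point.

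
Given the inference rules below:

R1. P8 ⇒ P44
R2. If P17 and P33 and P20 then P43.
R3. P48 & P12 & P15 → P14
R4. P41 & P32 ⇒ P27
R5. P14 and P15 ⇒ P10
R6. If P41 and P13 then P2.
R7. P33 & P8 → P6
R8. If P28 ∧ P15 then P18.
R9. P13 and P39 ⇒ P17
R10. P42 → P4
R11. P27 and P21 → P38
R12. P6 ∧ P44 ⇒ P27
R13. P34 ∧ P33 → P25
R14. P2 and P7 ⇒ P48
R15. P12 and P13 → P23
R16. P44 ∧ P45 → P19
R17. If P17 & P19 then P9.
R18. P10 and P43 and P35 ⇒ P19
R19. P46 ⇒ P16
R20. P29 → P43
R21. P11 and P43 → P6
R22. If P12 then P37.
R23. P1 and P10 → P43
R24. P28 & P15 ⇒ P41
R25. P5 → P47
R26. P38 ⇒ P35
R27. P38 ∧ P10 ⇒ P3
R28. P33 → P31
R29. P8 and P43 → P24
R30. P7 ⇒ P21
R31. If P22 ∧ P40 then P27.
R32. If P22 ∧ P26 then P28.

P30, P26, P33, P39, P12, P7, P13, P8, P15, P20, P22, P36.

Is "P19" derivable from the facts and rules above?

Yes

P44  (by R1: P8)
P6  (by R7: P33, P8)
P17  (by R9: P13, P39)
P27  (by R12: P6, P44)
P21  (by R30: P7)
P28  (by R32: P22, P26)
P43  (by R2: P17, P33, P20)
P38  (by R11: P27, P21)
P41  (by R24: P28, P15)
P35  (by R26: P38)
P2  (by R6: P41, P13)
P48  (by R14: P2, P7)
P14  (by R3: P48, P12, P15)
P10  (by R5: P14, P15)
P19  (by R18: P10, P43, P35)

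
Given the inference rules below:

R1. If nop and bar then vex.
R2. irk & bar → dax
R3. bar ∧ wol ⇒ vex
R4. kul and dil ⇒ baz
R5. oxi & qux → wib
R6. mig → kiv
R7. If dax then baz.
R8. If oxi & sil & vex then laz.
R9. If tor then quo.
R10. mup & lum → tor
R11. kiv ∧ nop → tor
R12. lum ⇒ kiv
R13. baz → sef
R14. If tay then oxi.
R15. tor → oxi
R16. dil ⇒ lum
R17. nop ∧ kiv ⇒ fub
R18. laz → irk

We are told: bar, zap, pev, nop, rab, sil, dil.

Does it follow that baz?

vex  (by R1: nop, bar)
lum  (by R16: dil)
kiv  (by R12: lum)
tor  (by R11: kiv, nop)
oxi  (by R15: tor)
laz  (by R8: oxi, sil, vex)
irk  (by R18: laz)
dax  (by R2: irk, bar)
baz  (by R7: dax)

Yes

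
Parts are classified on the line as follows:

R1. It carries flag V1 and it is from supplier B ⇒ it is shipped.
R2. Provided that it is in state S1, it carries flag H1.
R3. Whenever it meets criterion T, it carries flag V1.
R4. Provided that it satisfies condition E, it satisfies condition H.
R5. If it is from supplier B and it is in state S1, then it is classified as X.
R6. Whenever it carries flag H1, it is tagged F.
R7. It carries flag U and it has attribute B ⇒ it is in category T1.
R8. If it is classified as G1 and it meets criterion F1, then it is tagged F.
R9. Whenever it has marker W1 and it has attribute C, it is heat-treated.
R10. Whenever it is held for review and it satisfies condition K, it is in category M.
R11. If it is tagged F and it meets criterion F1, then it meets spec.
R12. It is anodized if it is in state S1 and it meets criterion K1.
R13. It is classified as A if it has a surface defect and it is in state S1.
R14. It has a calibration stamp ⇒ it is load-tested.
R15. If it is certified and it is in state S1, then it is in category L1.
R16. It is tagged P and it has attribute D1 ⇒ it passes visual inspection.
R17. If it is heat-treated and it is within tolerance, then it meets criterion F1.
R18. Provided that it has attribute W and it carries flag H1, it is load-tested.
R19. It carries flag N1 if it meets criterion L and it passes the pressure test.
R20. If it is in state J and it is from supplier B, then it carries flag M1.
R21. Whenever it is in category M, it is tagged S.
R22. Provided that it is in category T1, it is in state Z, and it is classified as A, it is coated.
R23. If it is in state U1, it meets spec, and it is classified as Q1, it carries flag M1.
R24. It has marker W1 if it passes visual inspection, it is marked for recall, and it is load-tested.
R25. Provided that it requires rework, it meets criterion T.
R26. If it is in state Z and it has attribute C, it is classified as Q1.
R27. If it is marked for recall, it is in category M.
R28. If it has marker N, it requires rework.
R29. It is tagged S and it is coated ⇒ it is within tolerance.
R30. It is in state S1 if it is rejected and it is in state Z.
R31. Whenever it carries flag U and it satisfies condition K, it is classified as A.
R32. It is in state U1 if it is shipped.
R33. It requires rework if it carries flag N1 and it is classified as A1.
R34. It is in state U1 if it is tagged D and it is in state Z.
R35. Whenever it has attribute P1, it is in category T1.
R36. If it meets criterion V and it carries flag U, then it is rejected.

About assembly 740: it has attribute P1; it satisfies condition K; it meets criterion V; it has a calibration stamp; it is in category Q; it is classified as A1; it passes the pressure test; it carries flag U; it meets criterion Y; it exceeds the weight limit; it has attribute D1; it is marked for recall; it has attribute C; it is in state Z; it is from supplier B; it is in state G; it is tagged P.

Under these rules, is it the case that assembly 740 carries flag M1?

Forward chaining from the given facts derives: is load-tested, passes visual inspection, has marker W1, is classified as Q1, is in category M, is classified as A, is in category T1, is rejected, is heat-treated, is tagged S, is coated, is within tolerance, is in state S1, carries flag H1, is classified as X, is tagged F, meets criterion F1, meets spec.
Rules concluding "it carries flag M1": R20 needs "it is in state J"; R23 needs "it is in state U1" — none of these are established.

No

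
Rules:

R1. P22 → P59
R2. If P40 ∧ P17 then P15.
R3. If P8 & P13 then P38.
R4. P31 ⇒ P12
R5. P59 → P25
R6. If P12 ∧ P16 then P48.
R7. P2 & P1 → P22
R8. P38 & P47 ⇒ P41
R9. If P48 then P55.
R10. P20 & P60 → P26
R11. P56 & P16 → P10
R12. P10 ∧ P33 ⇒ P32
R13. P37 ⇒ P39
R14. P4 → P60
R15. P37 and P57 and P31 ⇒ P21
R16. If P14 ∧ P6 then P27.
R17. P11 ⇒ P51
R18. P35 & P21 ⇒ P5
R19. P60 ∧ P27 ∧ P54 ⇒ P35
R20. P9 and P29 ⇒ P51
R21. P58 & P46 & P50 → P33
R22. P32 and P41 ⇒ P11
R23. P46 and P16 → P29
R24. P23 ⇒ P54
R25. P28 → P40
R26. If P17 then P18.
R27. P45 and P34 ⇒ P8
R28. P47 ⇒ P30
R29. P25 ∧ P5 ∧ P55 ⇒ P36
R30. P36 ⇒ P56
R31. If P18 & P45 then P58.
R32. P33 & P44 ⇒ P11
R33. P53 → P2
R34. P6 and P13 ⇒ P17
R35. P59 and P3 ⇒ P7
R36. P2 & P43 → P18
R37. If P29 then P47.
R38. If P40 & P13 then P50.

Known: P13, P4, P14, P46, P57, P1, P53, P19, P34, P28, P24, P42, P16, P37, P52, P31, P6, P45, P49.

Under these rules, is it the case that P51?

No

Forward chaining from the given facts derives: P12, P48, P55, P39, P60, P21, P27, P29, P40, P8, P2, P17, P47, P50, P15, P38, P22, P41, P18, P30, P58, P59, P25, P33.
Rules concluding P51: R17 needs P11; R20 needs P9 — none of these are established.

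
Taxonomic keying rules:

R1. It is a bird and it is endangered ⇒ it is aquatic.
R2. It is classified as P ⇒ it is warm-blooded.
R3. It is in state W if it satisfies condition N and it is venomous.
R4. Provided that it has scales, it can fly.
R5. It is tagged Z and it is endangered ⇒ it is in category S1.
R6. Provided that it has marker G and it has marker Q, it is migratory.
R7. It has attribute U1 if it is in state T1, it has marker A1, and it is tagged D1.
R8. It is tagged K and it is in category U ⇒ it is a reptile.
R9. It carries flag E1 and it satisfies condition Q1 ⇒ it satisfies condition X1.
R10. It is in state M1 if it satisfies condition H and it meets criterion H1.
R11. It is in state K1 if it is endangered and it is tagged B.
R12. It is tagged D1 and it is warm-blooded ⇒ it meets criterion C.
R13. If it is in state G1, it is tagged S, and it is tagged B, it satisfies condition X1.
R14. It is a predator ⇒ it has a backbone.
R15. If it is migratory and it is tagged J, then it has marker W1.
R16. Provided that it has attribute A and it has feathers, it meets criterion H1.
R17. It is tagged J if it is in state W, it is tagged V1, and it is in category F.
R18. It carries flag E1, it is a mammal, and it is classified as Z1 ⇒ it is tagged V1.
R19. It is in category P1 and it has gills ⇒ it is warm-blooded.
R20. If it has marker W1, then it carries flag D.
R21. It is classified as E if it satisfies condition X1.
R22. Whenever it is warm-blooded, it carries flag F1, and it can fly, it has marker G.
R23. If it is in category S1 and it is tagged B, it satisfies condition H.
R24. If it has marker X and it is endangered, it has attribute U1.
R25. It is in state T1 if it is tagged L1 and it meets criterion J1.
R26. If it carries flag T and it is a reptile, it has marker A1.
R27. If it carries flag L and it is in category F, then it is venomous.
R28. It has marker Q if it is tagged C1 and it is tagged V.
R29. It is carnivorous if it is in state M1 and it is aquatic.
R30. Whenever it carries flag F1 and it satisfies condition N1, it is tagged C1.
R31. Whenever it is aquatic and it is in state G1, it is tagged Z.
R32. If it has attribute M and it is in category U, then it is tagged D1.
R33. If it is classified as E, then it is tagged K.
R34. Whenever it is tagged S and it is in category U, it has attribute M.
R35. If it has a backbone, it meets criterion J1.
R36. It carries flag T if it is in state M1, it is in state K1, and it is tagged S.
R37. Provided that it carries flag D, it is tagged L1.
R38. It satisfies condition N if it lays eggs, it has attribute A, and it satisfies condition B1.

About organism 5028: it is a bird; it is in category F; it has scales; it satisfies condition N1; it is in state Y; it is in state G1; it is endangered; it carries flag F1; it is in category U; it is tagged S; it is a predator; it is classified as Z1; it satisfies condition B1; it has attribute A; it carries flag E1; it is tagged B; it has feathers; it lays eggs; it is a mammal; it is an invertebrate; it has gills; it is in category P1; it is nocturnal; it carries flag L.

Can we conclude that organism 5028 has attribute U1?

No

Forward chaining from the given facts derives: is aquatic, can fly, is in state K1, satisfies condition X1, has a backbone, meets criterion H1, is tagged V1, is warm-blooded, is classified as E, has marker G, is venomous, is tagged C1, is tagged Z, is tagged K, has attribute M, meets criterion J1, satisfies condition N, is in state W, is in category S1, is a reptile, is tagged J, satisfies condition H, is tagged D1, is in state M1, meets criterion C, is carnivorous, carries flag T, has marker A1.
Rules concluding "it has attribute U1": R7 needs "it is in state T1"; R24 needs "it has marker X" — none of these are established.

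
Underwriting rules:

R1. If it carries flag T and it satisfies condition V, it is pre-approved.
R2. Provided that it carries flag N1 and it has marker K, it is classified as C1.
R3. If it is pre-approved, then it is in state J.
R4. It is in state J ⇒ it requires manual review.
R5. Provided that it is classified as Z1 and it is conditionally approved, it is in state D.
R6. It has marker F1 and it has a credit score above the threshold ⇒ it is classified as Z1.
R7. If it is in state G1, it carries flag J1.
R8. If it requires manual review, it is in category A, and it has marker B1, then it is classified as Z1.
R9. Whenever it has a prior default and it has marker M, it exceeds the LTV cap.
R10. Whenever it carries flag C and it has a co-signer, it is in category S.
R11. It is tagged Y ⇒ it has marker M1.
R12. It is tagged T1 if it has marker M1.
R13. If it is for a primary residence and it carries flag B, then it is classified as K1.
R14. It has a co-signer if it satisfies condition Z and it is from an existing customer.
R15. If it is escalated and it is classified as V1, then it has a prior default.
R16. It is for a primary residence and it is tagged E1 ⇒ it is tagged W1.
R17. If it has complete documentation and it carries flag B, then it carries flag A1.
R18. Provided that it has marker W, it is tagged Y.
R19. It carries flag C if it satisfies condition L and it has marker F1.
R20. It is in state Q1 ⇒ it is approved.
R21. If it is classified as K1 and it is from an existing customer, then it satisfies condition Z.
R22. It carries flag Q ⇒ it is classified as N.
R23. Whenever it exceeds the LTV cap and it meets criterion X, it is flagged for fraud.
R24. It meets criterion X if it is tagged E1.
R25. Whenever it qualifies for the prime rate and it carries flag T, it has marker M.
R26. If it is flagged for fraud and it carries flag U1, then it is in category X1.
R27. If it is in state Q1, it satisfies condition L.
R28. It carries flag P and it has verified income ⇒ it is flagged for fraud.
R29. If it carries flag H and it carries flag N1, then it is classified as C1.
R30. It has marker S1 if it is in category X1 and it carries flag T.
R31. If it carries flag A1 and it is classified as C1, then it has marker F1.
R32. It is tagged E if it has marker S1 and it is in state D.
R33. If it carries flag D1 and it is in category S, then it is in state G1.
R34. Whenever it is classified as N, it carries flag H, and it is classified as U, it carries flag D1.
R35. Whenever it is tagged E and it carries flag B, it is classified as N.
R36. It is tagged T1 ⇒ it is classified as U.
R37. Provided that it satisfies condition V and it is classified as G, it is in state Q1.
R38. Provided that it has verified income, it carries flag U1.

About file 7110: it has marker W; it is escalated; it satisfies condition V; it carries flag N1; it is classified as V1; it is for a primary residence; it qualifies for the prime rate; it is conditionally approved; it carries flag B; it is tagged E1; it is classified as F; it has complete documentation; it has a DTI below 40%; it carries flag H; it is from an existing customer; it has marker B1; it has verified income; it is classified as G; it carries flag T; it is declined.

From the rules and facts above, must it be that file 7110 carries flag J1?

No

Forward chaining from the given facts derives: is pre-approved, is in state J, requires manual review, is classified as K1, has a prior default, is tagged W1, carries flag A1, is tagged Y, satisfies condition Z, meets criterion X, has marker M, is classified as C1, has marker F1, is in state Q1, carries flag U1, exceeds the LTV cap, has marker M1, is tagged T1, has a co-signer, is approved, is flagged for fraud, is in category X1, satisfies condition L, has marker S1, is classified as U, carries flag C, is in category S.
The only rule concluding "it carries flag J1" is R7, which needs "it is in state G1"; that is never established.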